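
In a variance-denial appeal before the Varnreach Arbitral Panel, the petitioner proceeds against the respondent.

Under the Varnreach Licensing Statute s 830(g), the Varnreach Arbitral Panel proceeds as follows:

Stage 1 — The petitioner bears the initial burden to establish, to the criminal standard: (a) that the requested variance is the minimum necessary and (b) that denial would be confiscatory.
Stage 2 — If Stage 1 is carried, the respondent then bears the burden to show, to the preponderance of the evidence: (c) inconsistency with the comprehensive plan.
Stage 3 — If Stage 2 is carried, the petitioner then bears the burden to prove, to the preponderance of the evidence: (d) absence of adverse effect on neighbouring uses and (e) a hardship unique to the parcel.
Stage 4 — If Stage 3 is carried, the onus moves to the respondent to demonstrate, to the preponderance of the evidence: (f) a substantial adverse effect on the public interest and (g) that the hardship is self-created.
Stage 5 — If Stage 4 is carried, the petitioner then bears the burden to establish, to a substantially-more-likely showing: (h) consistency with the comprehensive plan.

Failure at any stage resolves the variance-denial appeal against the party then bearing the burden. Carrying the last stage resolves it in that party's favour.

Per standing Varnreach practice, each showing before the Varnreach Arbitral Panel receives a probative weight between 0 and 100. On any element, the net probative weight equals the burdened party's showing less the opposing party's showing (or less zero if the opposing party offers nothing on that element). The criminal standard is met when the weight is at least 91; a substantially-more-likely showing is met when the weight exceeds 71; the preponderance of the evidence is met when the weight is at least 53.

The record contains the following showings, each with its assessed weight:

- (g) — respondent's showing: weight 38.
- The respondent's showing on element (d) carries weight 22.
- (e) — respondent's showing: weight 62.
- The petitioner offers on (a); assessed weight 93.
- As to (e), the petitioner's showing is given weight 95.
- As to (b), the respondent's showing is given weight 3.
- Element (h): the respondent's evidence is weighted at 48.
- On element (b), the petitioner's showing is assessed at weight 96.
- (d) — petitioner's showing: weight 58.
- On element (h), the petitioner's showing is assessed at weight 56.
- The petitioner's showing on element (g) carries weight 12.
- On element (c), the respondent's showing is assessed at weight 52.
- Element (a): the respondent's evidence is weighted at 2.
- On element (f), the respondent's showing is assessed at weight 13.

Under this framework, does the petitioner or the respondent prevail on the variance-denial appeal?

Stage 1 (petitioner, the criminal standard, weight is at least 91): (a) net 93−2=91 ≥ 91 — meets; (b) net 96−3=93 ≥ 91 — meets.
  The petitioner carries Stage 1; the respondent now bears the burden.
Stage 2 (respondent, the preponderance of the evidence, weight is at least 53): (c) 52 < 53 — fails.
  The respondent does not carry Stage 2.
The analysis ends at Stage 2; the petitioner prevails.

petitioner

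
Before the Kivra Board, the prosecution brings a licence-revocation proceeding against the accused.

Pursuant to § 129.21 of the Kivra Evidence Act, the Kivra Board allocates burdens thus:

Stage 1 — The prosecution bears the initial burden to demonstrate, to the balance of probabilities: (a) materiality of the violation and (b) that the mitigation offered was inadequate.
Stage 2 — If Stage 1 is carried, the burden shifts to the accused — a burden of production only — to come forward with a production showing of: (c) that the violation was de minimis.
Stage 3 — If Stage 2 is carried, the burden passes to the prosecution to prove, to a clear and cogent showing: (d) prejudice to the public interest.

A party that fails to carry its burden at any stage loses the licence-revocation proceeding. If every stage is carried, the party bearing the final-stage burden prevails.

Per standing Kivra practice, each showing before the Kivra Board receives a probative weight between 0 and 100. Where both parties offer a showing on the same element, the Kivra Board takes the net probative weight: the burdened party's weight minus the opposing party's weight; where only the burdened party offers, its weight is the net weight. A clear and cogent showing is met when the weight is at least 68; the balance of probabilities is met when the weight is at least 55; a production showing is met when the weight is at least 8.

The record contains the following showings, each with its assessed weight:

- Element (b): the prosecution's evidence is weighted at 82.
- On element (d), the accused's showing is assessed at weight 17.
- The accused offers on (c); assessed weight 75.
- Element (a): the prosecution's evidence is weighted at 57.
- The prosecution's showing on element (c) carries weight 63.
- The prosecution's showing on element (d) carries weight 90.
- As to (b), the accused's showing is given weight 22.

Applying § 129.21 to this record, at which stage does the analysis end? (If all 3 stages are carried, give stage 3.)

Stage 1 — burden on prosecution; standard: the balance of probabilities (weight is at least 55).
    (a): 57 ≥ 55 [met]
    (b): 82 − 22 = 60 ≥ 55 [met]
  Stage 1 carried; the burden shifts to the accused.
Stage 2 — burden on accused; standard: a production showing (weight is at least 8).
    (c): 75 − 63 = 12 ≥ 8 [met]
  All elements met. The burden passes to the prosecution.
Stage 3 — burden on prosecution; standard: a clear and cogent showing (weight is at least 68).
    (d): 90 − 17 = 73 ≥ 68 [met]
  The prosecution carries the last stage.
All stages carried — the prosecution prevails.

stage 3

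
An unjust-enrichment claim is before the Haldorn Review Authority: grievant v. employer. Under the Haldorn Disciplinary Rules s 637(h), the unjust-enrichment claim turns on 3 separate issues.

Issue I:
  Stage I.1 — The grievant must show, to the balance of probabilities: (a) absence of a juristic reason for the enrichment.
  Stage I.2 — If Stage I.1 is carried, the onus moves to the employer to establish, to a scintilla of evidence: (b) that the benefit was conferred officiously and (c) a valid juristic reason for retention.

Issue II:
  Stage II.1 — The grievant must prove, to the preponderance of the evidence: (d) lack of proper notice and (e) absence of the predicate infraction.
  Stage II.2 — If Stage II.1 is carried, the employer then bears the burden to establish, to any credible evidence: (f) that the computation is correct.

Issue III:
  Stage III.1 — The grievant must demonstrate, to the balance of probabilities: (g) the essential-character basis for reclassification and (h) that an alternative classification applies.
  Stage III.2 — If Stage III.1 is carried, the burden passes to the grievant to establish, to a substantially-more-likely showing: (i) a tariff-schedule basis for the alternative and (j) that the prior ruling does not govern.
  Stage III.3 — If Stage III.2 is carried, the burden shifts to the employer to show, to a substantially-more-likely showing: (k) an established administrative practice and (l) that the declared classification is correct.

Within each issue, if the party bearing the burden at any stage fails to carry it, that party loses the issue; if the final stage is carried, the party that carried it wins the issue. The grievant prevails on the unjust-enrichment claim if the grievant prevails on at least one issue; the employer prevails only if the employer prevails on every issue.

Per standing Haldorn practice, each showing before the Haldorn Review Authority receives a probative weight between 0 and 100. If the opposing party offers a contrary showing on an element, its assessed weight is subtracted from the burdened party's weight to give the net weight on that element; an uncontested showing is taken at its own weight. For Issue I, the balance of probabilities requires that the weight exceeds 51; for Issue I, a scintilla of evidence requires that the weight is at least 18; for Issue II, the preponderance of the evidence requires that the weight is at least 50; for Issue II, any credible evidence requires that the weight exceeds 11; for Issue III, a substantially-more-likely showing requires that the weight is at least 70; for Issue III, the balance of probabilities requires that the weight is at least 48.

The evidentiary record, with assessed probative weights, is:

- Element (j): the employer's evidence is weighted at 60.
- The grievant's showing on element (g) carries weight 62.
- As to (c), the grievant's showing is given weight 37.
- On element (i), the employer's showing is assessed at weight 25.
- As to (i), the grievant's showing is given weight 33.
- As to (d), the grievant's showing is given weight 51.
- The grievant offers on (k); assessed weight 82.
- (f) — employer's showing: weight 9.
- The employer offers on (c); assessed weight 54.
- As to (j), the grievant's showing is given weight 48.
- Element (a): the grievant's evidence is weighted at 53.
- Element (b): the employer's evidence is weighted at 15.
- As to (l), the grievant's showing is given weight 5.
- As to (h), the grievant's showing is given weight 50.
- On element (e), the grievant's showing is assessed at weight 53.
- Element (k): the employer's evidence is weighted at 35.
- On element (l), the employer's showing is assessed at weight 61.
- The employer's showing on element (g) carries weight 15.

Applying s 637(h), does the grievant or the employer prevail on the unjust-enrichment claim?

grievant

— Issue I —
Stage I.1 — burden on grievant; standard: the balance of probabilities (weight exceeds 51).
    (a): 53 > 51 [met]
  Stage I.1 is satisfied; the onus moves to the employer.
Stage I.2 — burden on employer; standard: a scintilla of evidence (weight is at least 18).
    (b): 15 < 18 [not met]
    (c): 54 − 37 = 17 < 18 [not met]
  Stage I.2 not carried; the employer fails its burden.
So the grievant prevails on this issue.
— Issue II —
Stage II.1 (grievant, the preponderance of the evidence, weight is at least 50): (d) 51 ≥ 50 — meets; (e) 53 ≥ 50 — meets.
  The grievant carries Stage II.1; the employer now bears the burden.
Stage II.2 (employer, any credible evidence, weight exceeds 11): (f) 9 ≤ 11 — fails.
  The employer does not carry Stage II.2.
The grievant prevails on this issue.
— Issue III —
Stage III.1 — burden on grievant; standard: the balance of probabilities (weight is at least 48).
    (g): 62 − 15 = 47 < 48 [not met]
    (h): 50 ≥ 48 [met]
  Not every element is met, so the grievant fails to carry Stage III.1.
So the employer prevails on this issue.
Per-issue: Issue I → grievant; Issue II → grievant; Issue III → employer. The grievant must prevail on at least one issue; overall, the grievant prevails.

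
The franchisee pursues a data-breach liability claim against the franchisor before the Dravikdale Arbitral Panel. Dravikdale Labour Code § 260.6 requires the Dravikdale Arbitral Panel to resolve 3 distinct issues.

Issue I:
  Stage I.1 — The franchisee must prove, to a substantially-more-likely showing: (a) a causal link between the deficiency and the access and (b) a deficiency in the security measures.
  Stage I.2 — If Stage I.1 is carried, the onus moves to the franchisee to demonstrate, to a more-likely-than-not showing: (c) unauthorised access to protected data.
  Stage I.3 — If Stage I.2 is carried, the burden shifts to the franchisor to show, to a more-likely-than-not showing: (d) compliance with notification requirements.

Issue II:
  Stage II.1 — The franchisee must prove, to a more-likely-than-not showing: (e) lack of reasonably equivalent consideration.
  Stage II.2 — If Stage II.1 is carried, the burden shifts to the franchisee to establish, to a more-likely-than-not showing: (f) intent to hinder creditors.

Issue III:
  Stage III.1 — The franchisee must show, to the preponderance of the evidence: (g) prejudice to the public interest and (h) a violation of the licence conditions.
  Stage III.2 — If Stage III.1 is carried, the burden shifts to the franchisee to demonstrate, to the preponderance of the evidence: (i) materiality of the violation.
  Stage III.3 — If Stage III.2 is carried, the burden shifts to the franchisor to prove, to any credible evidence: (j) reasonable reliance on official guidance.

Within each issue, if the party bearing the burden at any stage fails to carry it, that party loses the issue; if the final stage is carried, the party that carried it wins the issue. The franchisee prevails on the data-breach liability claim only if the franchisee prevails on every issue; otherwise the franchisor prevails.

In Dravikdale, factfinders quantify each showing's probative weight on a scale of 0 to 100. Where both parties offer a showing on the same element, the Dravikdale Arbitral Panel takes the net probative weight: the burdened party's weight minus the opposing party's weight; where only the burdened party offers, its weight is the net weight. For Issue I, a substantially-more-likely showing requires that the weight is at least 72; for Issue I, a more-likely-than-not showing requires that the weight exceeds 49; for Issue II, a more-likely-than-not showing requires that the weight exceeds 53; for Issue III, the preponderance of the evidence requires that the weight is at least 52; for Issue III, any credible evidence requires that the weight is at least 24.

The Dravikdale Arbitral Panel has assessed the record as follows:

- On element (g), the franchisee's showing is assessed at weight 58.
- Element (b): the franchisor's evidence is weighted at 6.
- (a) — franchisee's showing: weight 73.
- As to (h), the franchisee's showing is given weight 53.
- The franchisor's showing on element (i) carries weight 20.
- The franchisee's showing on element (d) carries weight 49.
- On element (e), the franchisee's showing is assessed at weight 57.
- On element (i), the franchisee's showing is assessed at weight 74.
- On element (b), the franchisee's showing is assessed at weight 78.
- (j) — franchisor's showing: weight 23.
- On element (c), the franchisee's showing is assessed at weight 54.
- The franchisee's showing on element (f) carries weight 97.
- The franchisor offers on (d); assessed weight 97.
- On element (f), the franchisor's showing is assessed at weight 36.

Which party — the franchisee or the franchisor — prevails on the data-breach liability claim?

franchisee

— Issue I —
Stage I.1 (franchisee, a substantially-more-likely showing, weight is at least 72): (a) 73 ≥ 72 — meets; (b) net 78−6=72 ≥ 72 — meets.
  Stage I.1 carried; the burden remains with the franchisee.
Stage I.2 (franchisee, a more-likely-than-not showing, weight exceeds 49): (c) 54 > 49 — meets.
  All elements met. The burden passes to the franchisor.
Stage I.3 (franchisor, a more-likely-than-not showing, weight exceeds 49): (d) net 97−49=48 ≤ 49 — fails.
  Stage I.3 not carried; the franchisor fails its burden.
So the franchisee prevails on this issue.
— Issue II —
Stage II.1 (franchisee, a more-likely-than-not showing, weight exceeds 53): (e) 57 > 53 — meets.
  All elements met. The franchisee retains the burden for Stage II.2.
Stage II.2 (franchisee, a more-likely-than-not showing, weight exceeds 53): (f) net 97−36=61 > 53 — meets.
  All elements met at the final stage.
All stages carried — the franchisee prevails on this issue.
— Issue III —
Stage III.1 (franchisee, the preponderance of the evidence, weight is at least 52): (g) 58 ≥ 52 — meets; (h) 53 ≥ 52 — meets.
  All elements met. The franchisee retains the burden for Stage III.2.
Stage III.2 (franchisee, the preponderance of the evidence, weight is at least 52): (i) net 74−20=54 ≥ 52 — meets.
  Stage III.2 carried; the burden shifts to the franchisor.
Stage III.3 (franchisor, any credible evidence, weight is at least 24): (j) 23 < 24 — fails.
  The franchisor does not carry Stage III.3.
The analysis ends at Stage III.3; the franchisee prevails on this issue.
Per-issue: Issue I → franchisee; Issue II → franchisee; Issue III → franchisee. The franchisee must prevail on every issue; overall, the franchisee prevails.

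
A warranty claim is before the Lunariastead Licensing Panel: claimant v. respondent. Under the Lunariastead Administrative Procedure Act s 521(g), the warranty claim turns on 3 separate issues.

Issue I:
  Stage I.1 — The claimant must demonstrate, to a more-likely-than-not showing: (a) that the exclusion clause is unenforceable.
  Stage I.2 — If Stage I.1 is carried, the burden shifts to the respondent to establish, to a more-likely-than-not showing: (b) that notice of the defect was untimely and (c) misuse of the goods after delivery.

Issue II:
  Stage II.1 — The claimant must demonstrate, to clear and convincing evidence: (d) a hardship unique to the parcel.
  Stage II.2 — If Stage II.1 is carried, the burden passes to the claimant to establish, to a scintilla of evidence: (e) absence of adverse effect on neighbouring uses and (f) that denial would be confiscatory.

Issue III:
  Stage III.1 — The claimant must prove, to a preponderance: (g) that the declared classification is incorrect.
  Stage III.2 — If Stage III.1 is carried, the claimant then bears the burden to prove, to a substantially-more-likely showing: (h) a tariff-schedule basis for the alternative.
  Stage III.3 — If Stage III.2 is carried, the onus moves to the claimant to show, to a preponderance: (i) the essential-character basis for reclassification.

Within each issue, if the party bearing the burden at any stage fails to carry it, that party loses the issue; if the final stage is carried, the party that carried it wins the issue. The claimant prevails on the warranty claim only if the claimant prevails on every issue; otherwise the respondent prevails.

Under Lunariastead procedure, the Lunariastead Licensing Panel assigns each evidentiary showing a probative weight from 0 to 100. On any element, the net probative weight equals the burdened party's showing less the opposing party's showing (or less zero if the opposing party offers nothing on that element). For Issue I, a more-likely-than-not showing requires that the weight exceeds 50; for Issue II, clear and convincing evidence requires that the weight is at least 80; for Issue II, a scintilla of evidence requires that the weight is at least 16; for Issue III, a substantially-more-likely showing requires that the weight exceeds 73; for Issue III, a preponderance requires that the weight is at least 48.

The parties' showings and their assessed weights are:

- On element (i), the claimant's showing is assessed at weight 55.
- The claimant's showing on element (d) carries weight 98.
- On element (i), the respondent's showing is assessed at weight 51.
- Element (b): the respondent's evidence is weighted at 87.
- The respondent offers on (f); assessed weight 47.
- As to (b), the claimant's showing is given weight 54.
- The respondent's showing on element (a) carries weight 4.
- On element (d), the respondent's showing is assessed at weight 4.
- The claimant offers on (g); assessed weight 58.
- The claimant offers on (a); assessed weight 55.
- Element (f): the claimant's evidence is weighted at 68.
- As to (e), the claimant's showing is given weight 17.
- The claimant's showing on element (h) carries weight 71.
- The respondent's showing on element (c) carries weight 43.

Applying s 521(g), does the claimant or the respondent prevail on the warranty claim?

— Issue I —
At Stage I.1 the claimant must meet a more-likely-than-not showing (weight exceeds 50): on (a) the weight is 55 less the opposing 4 gives net 51, > 50, so (a) meets the standard.
  The claimant carries Stage I.1; the respondent now bears the burden.
At Stage I.2 the respondent must meet a more-likely-than-not showing (weight exceeds 50): on (b) the weight is 87 less the opposing 54 gives net 33, ≤ 50, so (b) does not meet the standard; on (c) the weight is 43, ≤ 50, so (c) does not meet the standard.
  The respondent does not carry Stage I.2.
The claimant prevails on this issue.
— Issue II —
Stage II.1 (claimant, clear and convincing evidence, weight is at least 80): (d) net 98−4=94 ≥ 80 — meets.
  Stage II.1 is satisfied; the claimant continues to bear the burden.
Stage II.2 (claimant, a scintilla of evidence, weight is at least 16): (e) 17 ≥ 16 — meets; (f) net 68−47=21 ≥ 16 — meets.
  All elements met at the final stage.
All stages carried — the claimant prevails on this issue.
— Issue III —
At Stage III.1 the claimant must meet a preponderance (weight is at least 48): on (g) the weight is 58, which does reach 48, so (g) meets the standard.
  All elements met. The claimant retains the burden for Stage III.2.
At Stage III.2 the claimant must meet a substantially-more-likely showing (weight exceeds 73): on (h) the weight is 71, which does not exceed 73, so (h) does not meet the standard.
  Not every element is met, so the claimant fails to carry Stage III.2.
So the respondent prevails on this issue.
Per-issue: Issue I → claimant; Issue II → claimant; Issue III → respondent. The claimant must prevail on every issue; overall, the respondent prevails.

respondent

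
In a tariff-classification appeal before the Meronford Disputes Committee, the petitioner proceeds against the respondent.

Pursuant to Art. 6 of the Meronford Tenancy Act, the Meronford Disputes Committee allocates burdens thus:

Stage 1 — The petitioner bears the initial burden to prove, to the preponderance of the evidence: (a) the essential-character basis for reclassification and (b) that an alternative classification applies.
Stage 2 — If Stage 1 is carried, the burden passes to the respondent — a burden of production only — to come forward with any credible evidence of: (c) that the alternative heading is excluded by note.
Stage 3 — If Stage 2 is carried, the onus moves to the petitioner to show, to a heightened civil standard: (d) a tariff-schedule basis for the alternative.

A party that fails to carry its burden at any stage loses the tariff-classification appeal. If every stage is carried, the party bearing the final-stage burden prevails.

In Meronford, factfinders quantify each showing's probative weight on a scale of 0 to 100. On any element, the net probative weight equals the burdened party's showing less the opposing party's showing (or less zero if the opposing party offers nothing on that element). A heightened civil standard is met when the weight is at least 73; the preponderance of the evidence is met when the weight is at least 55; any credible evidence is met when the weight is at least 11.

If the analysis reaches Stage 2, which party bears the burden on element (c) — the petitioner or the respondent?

Stage 2's rule assigns the burden to the respondent (to any credible evidence).

respondent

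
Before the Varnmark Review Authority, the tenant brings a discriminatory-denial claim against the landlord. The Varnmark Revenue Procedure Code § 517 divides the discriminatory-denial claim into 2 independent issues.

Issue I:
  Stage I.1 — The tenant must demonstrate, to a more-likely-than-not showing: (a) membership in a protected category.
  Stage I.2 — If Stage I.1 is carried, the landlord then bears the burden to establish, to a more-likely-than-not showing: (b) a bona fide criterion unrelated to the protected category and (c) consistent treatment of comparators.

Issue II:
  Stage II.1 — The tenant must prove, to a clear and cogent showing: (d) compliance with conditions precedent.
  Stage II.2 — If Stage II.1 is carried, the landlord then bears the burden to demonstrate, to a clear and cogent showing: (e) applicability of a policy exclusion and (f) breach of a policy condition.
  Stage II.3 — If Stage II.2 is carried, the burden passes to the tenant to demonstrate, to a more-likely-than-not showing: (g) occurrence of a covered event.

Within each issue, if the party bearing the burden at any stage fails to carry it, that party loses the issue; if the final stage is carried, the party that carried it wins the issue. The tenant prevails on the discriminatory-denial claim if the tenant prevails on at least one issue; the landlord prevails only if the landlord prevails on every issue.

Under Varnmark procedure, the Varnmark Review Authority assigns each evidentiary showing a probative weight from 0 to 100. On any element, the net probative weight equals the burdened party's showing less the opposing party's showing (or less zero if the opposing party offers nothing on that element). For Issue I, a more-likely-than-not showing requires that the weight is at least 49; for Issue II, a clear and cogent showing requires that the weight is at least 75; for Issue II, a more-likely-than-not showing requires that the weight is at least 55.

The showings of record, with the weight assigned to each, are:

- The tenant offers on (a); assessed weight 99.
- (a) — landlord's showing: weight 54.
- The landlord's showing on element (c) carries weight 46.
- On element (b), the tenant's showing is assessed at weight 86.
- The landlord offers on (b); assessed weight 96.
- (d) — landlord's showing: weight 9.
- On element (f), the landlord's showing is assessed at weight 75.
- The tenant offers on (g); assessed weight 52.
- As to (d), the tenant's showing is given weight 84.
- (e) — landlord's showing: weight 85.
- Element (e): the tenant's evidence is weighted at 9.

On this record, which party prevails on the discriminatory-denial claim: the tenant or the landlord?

landlord

— Issue I —
Stage I.1 — burden on tenant; standard: a more-likely-than-not showing (weight is at least 49).
    (a): 99 − 54 = 45 < 49 [not met]
  Stage I.1 not carried; the tenant fails its burden.
The analysis ends at Stage I.1; the landlord prevails on this issue.
— Issue II —
Stage II.1 (tenant, a clear and cogent showing, weight is at least 75): (d) net 84−9=75 ≥ 75 — meets.
  Stage II.1 carried; the burden shifts to the landlord.
Stage II.2 (landlord, a clear and cogent showing, weight is at least 75): (e) net 85−9=76 ≥ 75 — meets; (f) 75 ≥ 75 — meets.
  Stage II.2 is satisfied; the onus moves to the tenant.
Stage II.3 (tenant, a more-likely-than-not showing, weight is at least 55): (g) 52 < 55 — fails.
  Stage II.3 not carried; the tenant fails its burden.
The landlord prevails on this issue.
Per-issue: Issue I → landlord; Issue II → landlord. The tenant must prevail on at least one issue; overall, the landlord prevails.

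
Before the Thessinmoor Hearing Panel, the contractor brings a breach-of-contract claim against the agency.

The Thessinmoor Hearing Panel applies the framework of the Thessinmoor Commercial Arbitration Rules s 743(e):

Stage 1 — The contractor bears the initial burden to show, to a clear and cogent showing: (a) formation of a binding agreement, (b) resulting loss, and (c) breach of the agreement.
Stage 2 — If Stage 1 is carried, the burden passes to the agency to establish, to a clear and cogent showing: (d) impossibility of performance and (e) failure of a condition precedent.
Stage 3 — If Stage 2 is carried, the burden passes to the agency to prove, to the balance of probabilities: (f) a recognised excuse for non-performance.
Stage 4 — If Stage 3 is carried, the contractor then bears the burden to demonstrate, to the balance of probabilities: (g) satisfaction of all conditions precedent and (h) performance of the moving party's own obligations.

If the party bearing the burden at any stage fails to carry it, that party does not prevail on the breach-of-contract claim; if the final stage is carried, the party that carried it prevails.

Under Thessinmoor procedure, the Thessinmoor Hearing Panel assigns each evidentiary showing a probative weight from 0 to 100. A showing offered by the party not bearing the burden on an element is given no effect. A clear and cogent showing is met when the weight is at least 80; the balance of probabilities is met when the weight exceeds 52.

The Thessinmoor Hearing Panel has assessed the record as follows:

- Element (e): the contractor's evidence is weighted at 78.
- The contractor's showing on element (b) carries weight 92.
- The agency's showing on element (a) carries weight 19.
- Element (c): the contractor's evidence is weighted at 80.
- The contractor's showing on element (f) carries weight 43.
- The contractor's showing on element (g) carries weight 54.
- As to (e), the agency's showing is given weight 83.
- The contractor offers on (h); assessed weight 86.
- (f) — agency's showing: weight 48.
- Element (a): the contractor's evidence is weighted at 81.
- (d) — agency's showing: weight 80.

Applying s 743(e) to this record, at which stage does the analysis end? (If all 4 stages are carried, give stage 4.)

stage 3

At Stage 1 the contractor must meet a clear and cogent showing (weight is at least 80): on (a) the weight is 81 (the agency's 19 is given no effect), ≥ 80, so (a) meets the standard; on (b) the weight is 92, ≥ 80, so (b) meets the standard; on (c) the weight is 80, which does reach 80, so (c) meets the standard.
  All elements met. The burden passes to the agency.
At Stage 2 the agency must meet a clear and cogent showing (weight is at least 80): on (d) the weight is 80, which does reach 80, so (d) meets the standard; on (e) the weight is 83 (the contractor's 78 is given no effect), which does reach 80, so (e) meets the standard.
  Stage 2 is satisfied; the agency continues to bear the burden.
At Stage 3 the agency must meet the balance of probabilities (weight exceeds 52): on (f) the weight is 48 (the contractor's 43 is given no effect), ≤ 52, so (f) does not meet the standard.
  Stage 3 not carried; the agency fails its burden.
The analysis ends at Stage 3; the contractor prevails.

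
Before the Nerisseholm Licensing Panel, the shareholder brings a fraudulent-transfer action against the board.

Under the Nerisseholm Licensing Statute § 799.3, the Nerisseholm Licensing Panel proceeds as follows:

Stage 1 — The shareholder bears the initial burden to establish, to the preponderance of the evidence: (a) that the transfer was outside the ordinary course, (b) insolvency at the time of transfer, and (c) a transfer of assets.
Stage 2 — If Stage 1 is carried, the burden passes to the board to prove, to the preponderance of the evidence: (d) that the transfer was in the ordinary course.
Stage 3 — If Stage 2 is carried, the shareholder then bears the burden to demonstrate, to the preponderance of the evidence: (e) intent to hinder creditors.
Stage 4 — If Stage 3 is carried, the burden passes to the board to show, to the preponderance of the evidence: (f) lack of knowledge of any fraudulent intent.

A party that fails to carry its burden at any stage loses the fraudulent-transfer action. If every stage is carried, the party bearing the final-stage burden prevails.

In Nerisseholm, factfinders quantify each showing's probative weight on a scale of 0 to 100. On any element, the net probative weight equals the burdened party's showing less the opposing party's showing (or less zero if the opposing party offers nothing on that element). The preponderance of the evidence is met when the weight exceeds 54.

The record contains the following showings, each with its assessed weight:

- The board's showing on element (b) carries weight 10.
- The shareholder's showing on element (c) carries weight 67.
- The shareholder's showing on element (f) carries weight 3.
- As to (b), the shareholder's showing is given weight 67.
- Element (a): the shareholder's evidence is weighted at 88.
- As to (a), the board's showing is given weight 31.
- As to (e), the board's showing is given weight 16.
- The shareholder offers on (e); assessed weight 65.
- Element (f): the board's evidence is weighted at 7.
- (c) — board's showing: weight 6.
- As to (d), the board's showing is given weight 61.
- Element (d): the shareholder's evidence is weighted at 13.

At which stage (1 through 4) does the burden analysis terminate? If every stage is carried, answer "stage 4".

stage 2

Stage 1 (shareholder, the preponderance of the evidence, weight exceeds 54): (a) net 88−31=57 > 54 — meets; (b) net 67−10=57 > 54 — meets; (c) net 67−6=61 > 54 — meets.
  Stage 1 carried; the burden shifts to the board.
Stage 2 (board, the preponderance of the evidence, weight exceeds 54): (d) net 61−13=48 ≤ 54 — fails.
  The board does not carry Stage 2.
So the shareholder prevails.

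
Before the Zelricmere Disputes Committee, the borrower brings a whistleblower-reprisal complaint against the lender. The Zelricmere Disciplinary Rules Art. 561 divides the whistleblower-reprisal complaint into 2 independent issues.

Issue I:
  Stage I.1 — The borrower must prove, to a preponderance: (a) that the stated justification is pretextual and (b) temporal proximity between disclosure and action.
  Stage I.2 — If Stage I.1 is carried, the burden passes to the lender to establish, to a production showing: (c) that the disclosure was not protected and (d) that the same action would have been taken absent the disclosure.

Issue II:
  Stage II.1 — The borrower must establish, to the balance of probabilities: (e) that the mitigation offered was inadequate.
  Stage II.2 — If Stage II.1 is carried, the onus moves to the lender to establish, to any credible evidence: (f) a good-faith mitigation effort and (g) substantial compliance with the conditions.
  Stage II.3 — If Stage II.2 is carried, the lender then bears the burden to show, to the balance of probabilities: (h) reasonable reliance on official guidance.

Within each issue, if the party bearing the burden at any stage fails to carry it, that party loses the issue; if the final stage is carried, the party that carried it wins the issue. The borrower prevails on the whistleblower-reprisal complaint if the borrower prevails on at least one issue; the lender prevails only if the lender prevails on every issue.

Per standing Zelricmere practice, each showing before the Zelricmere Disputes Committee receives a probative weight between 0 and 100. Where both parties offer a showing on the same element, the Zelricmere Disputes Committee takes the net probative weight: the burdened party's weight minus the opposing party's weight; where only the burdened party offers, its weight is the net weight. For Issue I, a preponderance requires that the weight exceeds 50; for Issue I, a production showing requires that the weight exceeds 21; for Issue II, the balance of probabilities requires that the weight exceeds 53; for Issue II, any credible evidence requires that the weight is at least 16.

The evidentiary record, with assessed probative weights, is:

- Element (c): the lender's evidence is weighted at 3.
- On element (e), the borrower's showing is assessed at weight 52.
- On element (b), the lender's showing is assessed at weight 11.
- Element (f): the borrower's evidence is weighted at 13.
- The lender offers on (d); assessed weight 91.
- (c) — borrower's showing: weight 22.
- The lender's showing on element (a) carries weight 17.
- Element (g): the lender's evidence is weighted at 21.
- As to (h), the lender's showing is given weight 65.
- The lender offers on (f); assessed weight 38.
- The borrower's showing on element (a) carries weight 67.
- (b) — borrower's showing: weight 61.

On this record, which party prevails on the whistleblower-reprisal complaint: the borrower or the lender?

— Issue I —
Stage I.1 (borrower, a preponderance, weight exceeds 50): (a) net 67−17=50 ≤ 50 — fails; (b) net 61−11=50 ≤ 50 — fails.
  Stage I.1 not carried; the borrower fails its burden.
The analysis ends at Stage I.1; the lender prevails on this issue.
— Issue II —
Stage II.1 (borrower, the balance of probabilities, weight exceeds 53): (e) 52 ≤ 53 — fails.
  The borrower does not carry Stage II.1.
So the lender prevails on this issue.
Per-issue: Issue I → lender; Issue II → lender. The borrower must prevail on at least one issue; overall, the lender prevails.

lender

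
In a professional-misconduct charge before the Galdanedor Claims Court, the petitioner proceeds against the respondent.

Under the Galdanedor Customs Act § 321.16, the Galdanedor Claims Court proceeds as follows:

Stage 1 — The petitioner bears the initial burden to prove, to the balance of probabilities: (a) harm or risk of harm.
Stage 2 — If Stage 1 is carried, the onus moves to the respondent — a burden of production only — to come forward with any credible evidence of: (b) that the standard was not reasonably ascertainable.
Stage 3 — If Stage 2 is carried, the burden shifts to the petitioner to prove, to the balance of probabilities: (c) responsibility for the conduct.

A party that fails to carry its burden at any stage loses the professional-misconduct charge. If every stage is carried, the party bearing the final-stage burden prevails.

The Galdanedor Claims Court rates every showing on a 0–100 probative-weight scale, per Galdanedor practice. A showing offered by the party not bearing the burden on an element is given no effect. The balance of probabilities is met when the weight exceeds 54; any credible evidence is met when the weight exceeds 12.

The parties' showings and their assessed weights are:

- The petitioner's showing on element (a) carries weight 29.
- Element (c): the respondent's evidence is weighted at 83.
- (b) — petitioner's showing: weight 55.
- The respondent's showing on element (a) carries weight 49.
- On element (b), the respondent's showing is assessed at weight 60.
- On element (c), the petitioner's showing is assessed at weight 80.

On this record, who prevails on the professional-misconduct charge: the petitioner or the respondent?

At Stage 1 the petitioner must meet the balance of probabilities (weight exceeds 54): on (a) the weight is 29 (the respondent's 49 is given no effect), which does not exceed 54, so (a) does not meet the standard.
  The petitioner does not carry Stage 1.
So the respondent prevails.

respondent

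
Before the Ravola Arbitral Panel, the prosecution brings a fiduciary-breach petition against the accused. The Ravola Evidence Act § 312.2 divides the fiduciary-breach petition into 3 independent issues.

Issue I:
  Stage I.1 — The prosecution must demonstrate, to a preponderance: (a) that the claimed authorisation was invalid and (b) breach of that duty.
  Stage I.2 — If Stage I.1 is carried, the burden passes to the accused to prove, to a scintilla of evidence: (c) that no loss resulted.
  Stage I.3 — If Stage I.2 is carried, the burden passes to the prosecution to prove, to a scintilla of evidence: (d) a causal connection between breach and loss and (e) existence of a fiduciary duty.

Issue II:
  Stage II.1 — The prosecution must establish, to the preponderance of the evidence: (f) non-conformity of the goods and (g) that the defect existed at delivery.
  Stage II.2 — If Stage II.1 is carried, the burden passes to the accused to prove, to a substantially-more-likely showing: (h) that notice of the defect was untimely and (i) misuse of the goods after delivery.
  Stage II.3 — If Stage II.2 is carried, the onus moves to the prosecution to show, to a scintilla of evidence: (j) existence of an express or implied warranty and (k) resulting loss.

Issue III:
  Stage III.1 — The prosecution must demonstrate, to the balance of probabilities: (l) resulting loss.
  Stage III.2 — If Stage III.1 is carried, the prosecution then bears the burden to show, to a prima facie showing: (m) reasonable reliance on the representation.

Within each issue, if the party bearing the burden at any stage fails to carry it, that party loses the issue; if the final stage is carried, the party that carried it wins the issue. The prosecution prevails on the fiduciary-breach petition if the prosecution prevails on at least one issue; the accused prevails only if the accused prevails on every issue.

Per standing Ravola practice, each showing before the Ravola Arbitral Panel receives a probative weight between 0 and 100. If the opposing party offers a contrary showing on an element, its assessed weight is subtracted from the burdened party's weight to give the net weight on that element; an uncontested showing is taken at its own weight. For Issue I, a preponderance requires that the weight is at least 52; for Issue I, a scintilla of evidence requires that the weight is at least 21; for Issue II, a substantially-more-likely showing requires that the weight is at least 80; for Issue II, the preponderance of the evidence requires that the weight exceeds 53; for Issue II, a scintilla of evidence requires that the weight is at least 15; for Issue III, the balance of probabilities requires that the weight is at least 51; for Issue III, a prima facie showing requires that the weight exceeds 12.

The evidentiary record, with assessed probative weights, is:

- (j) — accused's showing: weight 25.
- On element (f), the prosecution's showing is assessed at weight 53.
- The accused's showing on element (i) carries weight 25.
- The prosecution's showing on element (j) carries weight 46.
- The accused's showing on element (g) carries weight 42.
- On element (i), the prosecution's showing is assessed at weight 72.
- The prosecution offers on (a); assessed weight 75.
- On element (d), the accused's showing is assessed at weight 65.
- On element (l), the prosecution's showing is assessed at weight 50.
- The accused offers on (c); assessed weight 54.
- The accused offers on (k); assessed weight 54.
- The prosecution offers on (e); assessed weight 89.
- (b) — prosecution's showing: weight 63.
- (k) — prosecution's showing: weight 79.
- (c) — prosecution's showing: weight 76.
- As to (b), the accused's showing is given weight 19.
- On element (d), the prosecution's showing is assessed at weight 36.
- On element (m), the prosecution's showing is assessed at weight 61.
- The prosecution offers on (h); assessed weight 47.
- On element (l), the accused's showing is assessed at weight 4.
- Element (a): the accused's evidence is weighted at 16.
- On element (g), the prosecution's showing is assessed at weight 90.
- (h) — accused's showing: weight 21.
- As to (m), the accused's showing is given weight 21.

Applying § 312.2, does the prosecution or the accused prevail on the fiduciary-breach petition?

— Issue I —
At Stage I.1 the prosecution must meet a preponderance (weight is at least 52): on (a) the weight is 75 less the opposing 16 gives net 59, which does reach 52, so (a) meets the standard; on (b) the weight is 63 less the opposing 19 gives net 44, which does not reach 52, so (b) does not meet the standard.
  Not every element is met, so the prosecution fails to carry Stage I.1.
So the accused prevails on this issue.
— Issue II —
At Stage II.1 the prosecution must meet the preponderance of the evidence (weight exceeds 53): on (f) the weight is 53, which does not exceed 53, so (f) does not meet the standard; on (g) the weight is 90 less the opposing 42 gives net 48, ≤ 53, so (g) does not meet the standard.
  Stage II.1 not carried; the prosecution fails its burden.
The analysis ends at Stage II.1; the accused prevails on this issue.
— Issue III —
Stage III.1 (prosecution, the balance of probabilities, weight is at least 51): (l) net 50−4=46 < 51 — fails.
  Stage III.1 not carried; the prosecution fails its burden.
The accused prevails on this issue.
Per-issue: Issue I → accused; Issue II → accused; Issue III → accused. The prosecution must prevail on at least one issue; overall, the accused prevails.

accused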